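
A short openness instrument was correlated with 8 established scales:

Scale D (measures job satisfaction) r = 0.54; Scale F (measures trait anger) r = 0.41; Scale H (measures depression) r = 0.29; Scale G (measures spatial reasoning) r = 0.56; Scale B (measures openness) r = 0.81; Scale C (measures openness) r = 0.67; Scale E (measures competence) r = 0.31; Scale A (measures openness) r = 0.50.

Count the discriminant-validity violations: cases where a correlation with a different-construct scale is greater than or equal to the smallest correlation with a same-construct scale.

2

Convergent (same construct = openness): Scale B, Scale C, Scale A.
Smallest convergent = 0.50. Discriminant values: 0.54, 0.41, 0.29, 0.56, 0.31; count ≥ 0.50 → 2.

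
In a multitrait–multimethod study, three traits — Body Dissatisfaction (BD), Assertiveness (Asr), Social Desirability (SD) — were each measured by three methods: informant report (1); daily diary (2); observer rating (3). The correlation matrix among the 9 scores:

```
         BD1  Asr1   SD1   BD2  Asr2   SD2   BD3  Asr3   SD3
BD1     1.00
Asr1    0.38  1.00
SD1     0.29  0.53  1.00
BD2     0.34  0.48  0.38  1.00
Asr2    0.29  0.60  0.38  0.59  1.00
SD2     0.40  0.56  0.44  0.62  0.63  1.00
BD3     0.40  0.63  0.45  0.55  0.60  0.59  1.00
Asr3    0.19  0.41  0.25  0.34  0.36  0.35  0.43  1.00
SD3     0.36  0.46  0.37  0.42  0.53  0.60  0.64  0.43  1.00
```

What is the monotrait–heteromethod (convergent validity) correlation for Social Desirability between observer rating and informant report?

Same trait (SD), different methods: r(SD3, SD1) = 0.37.

0.37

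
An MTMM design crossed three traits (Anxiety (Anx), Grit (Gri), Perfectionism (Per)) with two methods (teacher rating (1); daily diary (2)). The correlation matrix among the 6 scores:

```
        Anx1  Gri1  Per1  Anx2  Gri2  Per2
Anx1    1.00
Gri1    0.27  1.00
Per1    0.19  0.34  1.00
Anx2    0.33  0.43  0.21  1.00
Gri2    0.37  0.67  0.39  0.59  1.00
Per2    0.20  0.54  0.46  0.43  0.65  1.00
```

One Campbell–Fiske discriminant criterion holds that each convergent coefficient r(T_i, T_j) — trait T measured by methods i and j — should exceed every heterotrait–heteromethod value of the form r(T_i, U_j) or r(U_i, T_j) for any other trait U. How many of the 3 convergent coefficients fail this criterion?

Convergent coefficients and their comparison sets:
Anx (methods 1·2): 0.33 vs {0.37, 0.43, 0.20, 0.21} → fail.
Gri (methods 1·2): 0.67 vs {0.43, 0.37, 0.54, 0.39} → pass.
Per (methods 1·2): 0.46 vs {0.21, 0.20, 0.39, 0.54} → fail.
2 of 3 fail.

2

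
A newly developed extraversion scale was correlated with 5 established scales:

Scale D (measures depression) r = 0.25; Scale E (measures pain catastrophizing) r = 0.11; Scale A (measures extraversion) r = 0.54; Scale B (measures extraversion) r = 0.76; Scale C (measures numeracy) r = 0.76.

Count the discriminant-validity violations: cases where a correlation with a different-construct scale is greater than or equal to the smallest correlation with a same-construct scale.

1

Convergent (same construct = extraversion): Scale A, Scale B.
Smallest convergent = 0.54. Discriminant values: 0.25, 0.11, 0.76; count ≥ 0.54 → 1.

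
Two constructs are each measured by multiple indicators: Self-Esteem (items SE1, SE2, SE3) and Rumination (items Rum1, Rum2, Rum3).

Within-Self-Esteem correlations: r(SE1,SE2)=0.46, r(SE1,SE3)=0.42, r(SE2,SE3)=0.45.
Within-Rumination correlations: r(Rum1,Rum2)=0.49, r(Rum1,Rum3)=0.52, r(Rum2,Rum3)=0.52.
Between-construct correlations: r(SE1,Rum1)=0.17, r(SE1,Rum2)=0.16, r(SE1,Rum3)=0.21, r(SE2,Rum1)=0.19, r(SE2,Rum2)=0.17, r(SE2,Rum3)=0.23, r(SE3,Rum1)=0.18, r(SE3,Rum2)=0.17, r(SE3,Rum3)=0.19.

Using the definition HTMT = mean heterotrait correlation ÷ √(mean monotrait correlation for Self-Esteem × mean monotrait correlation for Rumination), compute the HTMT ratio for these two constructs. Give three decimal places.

0.390

Between-construct mean = 1.67/9 = 0.1856.
Mean within-SE = 1.33/3 = 0.4433; mean within-Rum = 1.53/3 = 0.5100.
Geometric mean = √(0.4433 × 0.5100) = 0.4755.
HTMT = 0.1856 / 0.4755 = 0.390.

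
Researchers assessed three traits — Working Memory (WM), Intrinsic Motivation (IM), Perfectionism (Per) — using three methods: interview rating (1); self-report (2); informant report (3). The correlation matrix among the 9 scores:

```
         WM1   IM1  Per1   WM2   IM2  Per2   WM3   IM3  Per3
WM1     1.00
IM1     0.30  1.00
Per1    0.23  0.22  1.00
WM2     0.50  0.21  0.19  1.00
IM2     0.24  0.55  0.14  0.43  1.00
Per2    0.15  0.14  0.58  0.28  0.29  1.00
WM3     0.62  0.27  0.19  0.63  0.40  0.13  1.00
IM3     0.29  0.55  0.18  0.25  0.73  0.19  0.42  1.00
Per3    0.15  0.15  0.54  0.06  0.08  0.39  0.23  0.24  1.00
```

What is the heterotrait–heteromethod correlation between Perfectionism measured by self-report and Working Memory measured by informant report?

0.13

Different traits and methods: r(Per2, WM3) = 0.13.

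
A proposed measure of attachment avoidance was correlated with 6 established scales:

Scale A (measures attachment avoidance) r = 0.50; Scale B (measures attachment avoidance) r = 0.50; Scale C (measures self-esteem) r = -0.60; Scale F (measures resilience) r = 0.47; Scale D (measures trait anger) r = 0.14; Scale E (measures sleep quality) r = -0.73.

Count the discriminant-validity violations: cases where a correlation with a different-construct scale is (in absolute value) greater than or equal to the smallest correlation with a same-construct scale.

Convergent (same construct = attachment avoidance): Scale A, Scale B.
Smallest convergent = 0.50. Discriminant |r|: 0.60, 0.47, 0.14, 0.73; count ≥ 0.50 → 2.

2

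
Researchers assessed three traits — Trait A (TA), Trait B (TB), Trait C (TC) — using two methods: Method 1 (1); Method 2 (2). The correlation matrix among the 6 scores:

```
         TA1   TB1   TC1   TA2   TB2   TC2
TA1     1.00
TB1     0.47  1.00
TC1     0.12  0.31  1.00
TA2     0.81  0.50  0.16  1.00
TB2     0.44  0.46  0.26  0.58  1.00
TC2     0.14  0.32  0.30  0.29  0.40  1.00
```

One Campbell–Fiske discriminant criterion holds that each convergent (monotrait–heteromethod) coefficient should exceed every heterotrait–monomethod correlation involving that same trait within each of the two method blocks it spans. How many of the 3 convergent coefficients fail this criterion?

Convergent coefficients and their comparison sets:
TA (methods 1·2): 0.81 vs {0.47, 0.58, 0.12, 0.29} → pass.
TB (methods 1·2): 0.46 vs {0.47, 0.58, 0.31, 0.40} → fail.
TC (methods 1·2): 0.30 vs {0.12, 0.29, 0.31, 0.40} → fail.
2 of 3 fail.

2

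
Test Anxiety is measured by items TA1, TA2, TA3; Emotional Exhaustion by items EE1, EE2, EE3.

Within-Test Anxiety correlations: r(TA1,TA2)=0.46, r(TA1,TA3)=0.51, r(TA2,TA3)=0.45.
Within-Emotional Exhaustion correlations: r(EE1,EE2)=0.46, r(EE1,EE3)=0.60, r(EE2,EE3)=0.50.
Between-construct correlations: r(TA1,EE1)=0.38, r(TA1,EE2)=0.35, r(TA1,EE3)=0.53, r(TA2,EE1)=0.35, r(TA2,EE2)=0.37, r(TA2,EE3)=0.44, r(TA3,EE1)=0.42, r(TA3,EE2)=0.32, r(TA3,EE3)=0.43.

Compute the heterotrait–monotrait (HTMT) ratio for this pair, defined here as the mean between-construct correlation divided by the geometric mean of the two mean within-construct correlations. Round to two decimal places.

0.80

Mean heterotrait r = 3.59/9 = 0.3989.
Mean within-TA = 1.42/3 = 0.4733; mean within-EE = 1.56/3 = 0.5200.
Geometric mean = √(0.4733 × 0.5200) = 0.4961.
HTMT = 0.3989 / 0.4961 = 0.80.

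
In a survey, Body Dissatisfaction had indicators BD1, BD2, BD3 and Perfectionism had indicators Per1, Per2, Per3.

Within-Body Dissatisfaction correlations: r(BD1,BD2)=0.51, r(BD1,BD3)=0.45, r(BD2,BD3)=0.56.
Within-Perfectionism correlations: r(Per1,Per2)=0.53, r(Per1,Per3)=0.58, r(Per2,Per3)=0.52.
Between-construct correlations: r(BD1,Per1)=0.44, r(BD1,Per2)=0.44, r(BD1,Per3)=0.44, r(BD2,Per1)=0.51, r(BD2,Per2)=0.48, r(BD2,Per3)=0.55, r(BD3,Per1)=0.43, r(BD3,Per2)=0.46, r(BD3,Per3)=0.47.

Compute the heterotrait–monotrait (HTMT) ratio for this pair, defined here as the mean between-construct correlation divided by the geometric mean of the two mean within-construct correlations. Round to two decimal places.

Mean between = 4.22/9 = 0.4689.
Mean within-BD = 1.52/3 = 0.5067; mean within-Per = 1.63/3 = 0.5433.
Geometric mean = √(0.5067 × 0.5433) = 0.5247.
HTMT = 0.4689 / 0.5247 = 0.89.

0.89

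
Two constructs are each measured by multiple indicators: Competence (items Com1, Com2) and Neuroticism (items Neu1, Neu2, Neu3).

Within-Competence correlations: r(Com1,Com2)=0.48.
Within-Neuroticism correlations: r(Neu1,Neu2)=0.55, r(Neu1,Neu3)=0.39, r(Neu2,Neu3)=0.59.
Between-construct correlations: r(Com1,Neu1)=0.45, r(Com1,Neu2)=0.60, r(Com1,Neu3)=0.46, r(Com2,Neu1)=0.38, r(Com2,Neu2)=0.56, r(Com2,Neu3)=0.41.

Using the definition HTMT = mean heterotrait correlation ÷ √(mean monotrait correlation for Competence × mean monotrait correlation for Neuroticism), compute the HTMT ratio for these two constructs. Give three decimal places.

0.963

Between-construct mean = 2.86/6 = 0.4767.
Mean within-Com = 0.48/1 = 0.4800; mean within-Neu = 1.53/3 = 0.5100.
Geometric mean = √(0.4800 × 0.5100) = 0.4948.
HTMT = 0.4767 / 0.4948 = 0.963.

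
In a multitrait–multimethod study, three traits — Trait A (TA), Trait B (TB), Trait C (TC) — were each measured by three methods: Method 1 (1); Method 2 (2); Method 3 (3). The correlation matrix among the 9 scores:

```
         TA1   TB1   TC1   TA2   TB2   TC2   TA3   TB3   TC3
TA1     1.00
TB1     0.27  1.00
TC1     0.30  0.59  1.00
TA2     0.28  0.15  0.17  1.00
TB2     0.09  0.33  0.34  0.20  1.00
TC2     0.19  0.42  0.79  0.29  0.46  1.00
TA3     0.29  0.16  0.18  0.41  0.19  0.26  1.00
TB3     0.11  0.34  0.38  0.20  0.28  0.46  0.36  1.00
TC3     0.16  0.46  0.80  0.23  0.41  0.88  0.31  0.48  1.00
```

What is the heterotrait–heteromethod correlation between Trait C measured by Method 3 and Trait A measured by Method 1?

0.16

Different traits and methods: r(TC3, TA1) = 0.16.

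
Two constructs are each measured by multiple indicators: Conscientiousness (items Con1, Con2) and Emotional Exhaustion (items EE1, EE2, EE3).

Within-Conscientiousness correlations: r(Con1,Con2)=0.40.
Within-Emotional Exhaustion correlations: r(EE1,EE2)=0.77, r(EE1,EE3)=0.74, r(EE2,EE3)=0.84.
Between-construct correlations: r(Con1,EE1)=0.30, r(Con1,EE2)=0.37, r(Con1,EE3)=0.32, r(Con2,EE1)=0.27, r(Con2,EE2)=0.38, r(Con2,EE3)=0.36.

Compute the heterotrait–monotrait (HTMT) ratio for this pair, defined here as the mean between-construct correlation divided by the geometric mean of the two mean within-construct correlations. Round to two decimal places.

0.60

Mean between = 2.00/6 = 0.3333.
Mean within-Con = 0.40/1 = 0.4000; mean within-EE = 2.35/3 = 0.7833.
Geometric mean = √(0.4000 × 0.7833) = 0.5597.
HTMT = 0.3333 / 0.5597 = 0.60.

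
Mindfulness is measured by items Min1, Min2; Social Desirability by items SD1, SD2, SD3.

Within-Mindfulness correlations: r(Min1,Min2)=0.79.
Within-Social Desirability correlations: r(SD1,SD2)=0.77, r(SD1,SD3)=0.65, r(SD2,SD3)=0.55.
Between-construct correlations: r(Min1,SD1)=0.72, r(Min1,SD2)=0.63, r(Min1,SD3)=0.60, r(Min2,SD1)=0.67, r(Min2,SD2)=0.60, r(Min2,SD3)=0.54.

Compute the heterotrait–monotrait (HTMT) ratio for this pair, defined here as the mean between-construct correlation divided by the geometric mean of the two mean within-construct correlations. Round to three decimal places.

Mean between = 3.76/6 = 0.6267.
Mean within-Min = 0.79/1 = 0.7900; mean within-SD = 1.97/3 = 0.6567.
Geometric mean = √(0.7900 × 0.6567) = 0.7203.
HTMT = 0.6267 / 0.7203 = 0.870.

0.870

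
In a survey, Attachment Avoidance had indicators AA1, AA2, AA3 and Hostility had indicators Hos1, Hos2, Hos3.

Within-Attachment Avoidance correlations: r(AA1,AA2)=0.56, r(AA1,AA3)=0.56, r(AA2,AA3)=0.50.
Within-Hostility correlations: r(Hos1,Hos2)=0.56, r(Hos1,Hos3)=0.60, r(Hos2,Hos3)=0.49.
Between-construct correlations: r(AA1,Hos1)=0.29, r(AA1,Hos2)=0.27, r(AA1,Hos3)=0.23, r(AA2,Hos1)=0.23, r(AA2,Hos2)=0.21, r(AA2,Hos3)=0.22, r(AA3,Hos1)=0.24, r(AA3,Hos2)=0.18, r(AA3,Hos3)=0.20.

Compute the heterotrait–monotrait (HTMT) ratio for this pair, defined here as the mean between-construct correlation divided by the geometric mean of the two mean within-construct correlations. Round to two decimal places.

0.42

Mean between = 2.07/9 = 0.2300.
Mean within-AA = 1.62/3 = 0.5400; mean within-Hos = 1.65/3 = 0.5500.
Geometric mean = √(0.5400 × 0.5500) = 0.5450.
HTMT = 0.2300 / 0.5450 = 0.42.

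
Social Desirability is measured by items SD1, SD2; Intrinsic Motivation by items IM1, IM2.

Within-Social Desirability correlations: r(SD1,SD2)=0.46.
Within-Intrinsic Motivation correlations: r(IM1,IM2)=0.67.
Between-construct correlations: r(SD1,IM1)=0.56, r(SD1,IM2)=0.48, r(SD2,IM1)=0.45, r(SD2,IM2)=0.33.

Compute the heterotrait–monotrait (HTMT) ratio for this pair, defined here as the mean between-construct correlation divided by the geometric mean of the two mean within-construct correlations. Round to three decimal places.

0.820

Mean between = 1.82/4 = 0.4550.
Mean within-SD = 0.46/1 = 0.4600; mean within-IM = 0.67/1 = 0.6700.
Geometric mean = √(0.4600 × 0.6700) = 0.5552.
HTMT = 0.4550 / 0.5552 = 0.820.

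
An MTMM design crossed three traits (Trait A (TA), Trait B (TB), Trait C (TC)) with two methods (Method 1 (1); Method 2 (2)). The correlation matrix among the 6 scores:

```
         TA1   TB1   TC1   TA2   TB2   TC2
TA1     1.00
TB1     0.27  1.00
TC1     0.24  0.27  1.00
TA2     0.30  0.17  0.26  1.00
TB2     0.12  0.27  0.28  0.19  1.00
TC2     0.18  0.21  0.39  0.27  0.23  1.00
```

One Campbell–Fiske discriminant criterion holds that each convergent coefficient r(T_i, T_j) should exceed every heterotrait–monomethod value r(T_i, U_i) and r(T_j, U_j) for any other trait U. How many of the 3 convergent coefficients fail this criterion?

Checking each validity diagonal entry against its comparison values:
TA (methods 1·2): 0.30 vs {0.27, 0.19, 0.24, 0.27} → pass.
TB (methods 1·2): 0.27 vs {0.27, 0.19, 0.27, 0.23} → fail.
TC (methods 1·2): 0.39 vs {0.24, 0.27, 0.27, 0.23} → pass.
1 of 3 fail.

1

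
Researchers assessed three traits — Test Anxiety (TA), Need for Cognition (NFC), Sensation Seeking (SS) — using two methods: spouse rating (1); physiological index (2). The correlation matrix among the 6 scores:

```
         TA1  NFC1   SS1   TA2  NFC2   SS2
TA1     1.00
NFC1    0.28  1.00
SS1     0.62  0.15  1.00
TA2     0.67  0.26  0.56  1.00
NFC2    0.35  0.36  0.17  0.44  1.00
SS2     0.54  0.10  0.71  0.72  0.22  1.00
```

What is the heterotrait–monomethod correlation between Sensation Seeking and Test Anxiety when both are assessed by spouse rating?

Different traits, same method: r(SS1, TA1) = 0.62.

0.62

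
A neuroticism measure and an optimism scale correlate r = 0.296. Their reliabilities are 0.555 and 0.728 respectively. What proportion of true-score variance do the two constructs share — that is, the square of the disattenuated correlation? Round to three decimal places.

Disattenuated r = 0.296 / √(0.555 × 0.728) = 0.296 / 0.6356 = 0.4657.
Shared true-score variance = 0.4657² = 0.2169 ≈ 0.217.

0.217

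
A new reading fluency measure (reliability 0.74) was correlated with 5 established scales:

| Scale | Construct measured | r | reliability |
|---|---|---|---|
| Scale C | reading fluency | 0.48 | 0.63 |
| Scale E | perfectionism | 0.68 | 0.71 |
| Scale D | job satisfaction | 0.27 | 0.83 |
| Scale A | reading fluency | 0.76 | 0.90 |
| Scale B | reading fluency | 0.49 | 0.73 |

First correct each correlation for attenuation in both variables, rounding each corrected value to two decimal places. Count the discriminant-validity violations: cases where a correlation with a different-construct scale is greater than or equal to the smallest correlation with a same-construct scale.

Disattenuated r (r / √(r_scale · r_new)):
  Scale C (conv): 0.48 / √(0.63·0.74) = 0.70
  Scale E (disc): 0.68 / √(0.71·0.74) = 0.94
  Scale D (disc): 0.27 / √(0.83·0.74) = 0.34
  Scale A (conv): 0.76 / √(0.90·0.74) = 0.93
  Scale B (conv): 0.49 / √(0.73·0.74) = 0.67
Smallest convergent = 0.67. Discriminant values: 0.94, 0.34; count ≥ 0.67 → 1.

1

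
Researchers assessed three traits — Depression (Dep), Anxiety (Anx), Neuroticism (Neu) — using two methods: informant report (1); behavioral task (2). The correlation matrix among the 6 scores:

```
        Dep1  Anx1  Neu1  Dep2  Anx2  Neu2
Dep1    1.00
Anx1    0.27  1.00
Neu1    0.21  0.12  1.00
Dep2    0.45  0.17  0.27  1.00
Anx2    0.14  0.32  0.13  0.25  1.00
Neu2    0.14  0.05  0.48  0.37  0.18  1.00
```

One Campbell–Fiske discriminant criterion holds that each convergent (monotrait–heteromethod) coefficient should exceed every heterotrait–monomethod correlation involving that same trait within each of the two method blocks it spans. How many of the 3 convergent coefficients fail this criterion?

Convergent coefficients and their comparison sets:
Dep (methods 1·2): 0.45 vs {0.27, 0.25, 0.21, 0.37} → pass.
Anx (methods 1·2): 0.32 vs {0.27, 0.25, 0.12, 0.18} → pass.
Neu (methods 1·2): 0.48 vs {0.21, 0.37, 0.12, 0.18} → pass.
0 of 3 fail.

0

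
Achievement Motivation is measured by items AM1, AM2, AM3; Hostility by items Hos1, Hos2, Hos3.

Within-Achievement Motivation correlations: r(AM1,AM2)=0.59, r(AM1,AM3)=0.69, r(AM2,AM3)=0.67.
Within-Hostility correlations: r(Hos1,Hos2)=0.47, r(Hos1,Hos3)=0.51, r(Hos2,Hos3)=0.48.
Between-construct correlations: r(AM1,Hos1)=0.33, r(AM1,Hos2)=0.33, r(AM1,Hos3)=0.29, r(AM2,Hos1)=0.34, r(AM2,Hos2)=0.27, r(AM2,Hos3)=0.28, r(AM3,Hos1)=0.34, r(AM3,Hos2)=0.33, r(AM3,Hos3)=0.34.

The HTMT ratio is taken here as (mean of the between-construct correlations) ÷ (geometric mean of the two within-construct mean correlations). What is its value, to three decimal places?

Between-construct mean = 2.85/9 = 0.3167.
Mean within-AM = 1.95/3 = 0.6500; mean within-Hos = 1.46/3 = 0.4867.
Geometric mean = √(0.6500 × 0.4867) = 0.5625.
HTMT = 0.3167 / 0.5625 = 0.563.

0.563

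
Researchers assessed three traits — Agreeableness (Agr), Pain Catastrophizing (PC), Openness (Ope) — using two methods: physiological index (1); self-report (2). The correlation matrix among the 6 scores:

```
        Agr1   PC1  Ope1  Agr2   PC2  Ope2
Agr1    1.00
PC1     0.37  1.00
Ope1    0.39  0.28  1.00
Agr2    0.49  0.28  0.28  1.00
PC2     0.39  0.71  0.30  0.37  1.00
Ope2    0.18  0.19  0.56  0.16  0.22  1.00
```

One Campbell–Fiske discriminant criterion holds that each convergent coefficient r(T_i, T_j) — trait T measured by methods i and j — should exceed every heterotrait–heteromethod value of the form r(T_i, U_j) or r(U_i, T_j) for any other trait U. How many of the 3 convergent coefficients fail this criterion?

Convergent coefficients and their comparison sets:
Agr (methods 1·2): 0.49 vs {0.39, 0.28, 0.18, 0.28} → pass.
PC (methods 1·2): 0.71 vs {0.28, 0.39, 0.19, 0.30} → pass.
Ope (methods 1·2): 0.56 vs {0.28, 0.18, 0.30, 0.19} → pass.
0 of 3 fail.

0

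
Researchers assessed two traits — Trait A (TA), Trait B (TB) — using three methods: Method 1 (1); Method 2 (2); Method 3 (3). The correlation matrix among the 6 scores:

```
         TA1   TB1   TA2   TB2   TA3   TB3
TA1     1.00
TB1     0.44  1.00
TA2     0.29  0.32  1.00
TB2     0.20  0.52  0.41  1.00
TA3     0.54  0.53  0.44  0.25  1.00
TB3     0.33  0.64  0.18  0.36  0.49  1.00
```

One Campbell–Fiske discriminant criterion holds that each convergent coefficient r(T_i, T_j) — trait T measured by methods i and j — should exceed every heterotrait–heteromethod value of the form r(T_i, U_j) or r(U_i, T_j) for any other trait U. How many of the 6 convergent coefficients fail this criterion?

1

Convergent coefficients and their comparison sets:
TA (methods 1·2): 0.29 vs {0.20, 0.32} → fail.
TA (methods 1·3): 0.54 vs {0.33, 0.53} → pass.
TA (methods 2·3): 0.44 vs {0.18, 0.25} → pass.
TB (methods 1·2): 0.52 vs {0.32, 0.20} → pass.
TB (methods 1·3): 0.64 vs {0.53, 0.33} → pass.
TB (methods 2·3): 0.36 vs {0.25, 0.18} → pass.
1 of 6 fail.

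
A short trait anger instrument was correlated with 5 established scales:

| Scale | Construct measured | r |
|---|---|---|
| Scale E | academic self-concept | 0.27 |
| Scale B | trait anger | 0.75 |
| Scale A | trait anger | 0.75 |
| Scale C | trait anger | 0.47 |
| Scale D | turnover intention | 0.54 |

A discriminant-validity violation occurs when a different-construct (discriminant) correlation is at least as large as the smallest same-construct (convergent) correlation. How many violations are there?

1

Convergent (same construct = trait anger): Scale B, Scale A, Scale C.
Smallest convergent = 0.47. Discriminant values: 0.27, 0.54; count ≥ 0.47 → 1.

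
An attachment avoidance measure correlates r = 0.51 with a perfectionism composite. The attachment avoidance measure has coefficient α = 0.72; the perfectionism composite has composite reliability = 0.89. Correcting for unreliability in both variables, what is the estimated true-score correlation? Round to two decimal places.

0.64

r_true = r_obs / √(r_xx · r_yy) = 0.51 / √(0.72 × 0.89) = 0.51 / √0.6408 = 0.51 / 0.8005 ≈ 0.64.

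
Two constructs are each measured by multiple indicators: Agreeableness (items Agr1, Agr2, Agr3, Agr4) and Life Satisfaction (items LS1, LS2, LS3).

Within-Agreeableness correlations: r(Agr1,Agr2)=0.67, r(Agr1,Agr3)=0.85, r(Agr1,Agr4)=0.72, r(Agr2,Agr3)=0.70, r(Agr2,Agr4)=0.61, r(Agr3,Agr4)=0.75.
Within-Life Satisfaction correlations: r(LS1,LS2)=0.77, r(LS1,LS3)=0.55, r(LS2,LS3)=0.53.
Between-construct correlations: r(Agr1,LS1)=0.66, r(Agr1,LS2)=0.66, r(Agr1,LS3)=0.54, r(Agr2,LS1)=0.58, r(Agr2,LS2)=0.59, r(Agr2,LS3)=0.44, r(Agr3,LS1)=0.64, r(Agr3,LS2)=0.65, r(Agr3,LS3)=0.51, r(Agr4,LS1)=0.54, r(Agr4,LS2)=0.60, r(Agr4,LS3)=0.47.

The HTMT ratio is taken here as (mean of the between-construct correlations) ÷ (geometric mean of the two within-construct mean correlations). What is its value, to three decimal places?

Mean between = 6.88/12 = 0.5733.
Mean within-Agr = 4.30/6 = 0.7167; mean within-LS = 1.85/3 = 0.6167.
Geometric mean = √(0.7167 × 0.6167) = 0.6648.
HTMT = 0.5733 / 0.6648 = 0.862.

0.862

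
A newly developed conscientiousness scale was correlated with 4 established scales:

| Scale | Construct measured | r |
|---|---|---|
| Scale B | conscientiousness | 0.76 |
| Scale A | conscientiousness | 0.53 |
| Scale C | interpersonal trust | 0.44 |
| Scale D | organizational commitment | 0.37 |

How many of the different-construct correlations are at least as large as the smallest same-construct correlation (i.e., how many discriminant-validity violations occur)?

Convergent (same construct = conscientiousness): Scale B, Scale A.
Smallest convergent = 0.53. Discriminant values: 0.44, 0.37; count ≥ 0.53 → 0.

0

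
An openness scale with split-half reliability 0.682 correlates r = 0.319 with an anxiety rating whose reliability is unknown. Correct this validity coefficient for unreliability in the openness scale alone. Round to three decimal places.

0.386

Single correction: r_c = r_obs / √r_xx = 0.319 / √0.682 = 0.319 / 0.8258 ≈ 0.386.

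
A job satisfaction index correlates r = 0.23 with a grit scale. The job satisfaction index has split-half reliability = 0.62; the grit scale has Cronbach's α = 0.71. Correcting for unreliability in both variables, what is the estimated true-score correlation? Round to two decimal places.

r_true = r_obs / √(r_xx · r_yy) = 0.23 / √(0.62 × 0.71) = 0.23 / √0.4402 = 0.23 / 0.6635 ≈ 0.35.

0.35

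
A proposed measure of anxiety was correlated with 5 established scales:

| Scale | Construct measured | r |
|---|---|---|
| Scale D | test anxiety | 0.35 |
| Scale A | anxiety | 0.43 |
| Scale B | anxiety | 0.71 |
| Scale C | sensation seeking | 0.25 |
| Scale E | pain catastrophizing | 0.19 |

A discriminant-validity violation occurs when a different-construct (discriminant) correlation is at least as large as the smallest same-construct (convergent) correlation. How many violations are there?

0

Convergent (same construct = anxiety): Scale A, Scale B.
Smallest convergent = 0.43. Discriminant values: 0.35, 0.25, 0.19; count ≥ 0.43 → 0.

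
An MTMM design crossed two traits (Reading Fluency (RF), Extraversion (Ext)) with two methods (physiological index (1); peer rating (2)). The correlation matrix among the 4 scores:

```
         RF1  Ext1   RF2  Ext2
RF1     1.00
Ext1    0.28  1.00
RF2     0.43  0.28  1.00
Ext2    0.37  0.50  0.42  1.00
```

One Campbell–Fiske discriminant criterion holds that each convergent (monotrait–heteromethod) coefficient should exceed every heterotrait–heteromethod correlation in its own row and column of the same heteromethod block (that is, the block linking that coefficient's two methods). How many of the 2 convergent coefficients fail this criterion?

Checking each validity diagonal entry against its comparison values:
RF (methods 1·2): 0.43 vs {0.37, 0.28} → pass.
Ext (methods 1·2): 0.50 vs {0.28, 0.37} → pass.
0 of 2 fail.

0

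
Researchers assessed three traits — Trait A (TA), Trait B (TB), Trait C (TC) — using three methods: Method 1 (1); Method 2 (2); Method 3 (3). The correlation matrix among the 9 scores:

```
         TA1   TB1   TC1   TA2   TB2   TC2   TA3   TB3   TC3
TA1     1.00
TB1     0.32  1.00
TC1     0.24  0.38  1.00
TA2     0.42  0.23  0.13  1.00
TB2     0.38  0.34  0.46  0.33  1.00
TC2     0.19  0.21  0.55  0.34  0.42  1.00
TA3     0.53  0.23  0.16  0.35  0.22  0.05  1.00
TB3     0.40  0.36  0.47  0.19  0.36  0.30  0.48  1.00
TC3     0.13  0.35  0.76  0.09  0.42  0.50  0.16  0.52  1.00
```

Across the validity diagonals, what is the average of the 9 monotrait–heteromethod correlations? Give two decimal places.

0.46

Convergent values: 0.42, 0.53, 0.35, 0.34, 0.36, 0.36, 0.55, 0.76, 0.50; mean = 4.17/9 = 0.46.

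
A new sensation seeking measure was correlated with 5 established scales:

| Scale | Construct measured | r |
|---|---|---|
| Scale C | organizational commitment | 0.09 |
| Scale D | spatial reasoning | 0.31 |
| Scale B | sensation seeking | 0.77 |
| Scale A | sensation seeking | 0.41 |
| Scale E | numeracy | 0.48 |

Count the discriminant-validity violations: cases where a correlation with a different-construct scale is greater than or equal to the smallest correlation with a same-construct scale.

Convergent (same construct = sensation seeking): Scale B, Scale A.
Smallest convergent = 0.41. Discriminant values: 0.09, 0.31, 0.48; count ≥ 0.41 → 1.

1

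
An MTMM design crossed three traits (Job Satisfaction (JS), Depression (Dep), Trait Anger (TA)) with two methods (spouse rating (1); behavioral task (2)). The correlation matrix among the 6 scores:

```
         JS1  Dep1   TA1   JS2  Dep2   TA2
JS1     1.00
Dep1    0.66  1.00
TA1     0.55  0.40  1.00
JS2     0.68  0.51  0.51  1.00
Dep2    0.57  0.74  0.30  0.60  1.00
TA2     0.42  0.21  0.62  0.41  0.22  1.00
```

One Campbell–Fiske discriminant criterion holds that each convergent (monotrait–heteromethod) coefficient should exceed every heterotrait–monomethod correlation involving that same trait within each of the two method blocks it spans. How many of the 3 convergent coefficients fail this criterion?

0

Each convergent coefficient versus the relevant comparison correlations:
JS (methods 1·2): 0.68 vs {0.66, 0.60, 0.55, 0.41} → pass.
Dep (methods 1·2): 0.74 vs {0.66, 0.60, 0.40, 0.22} → pass.
TA (methods 1·2): 0.62 vs {0.55, 0.41, 0.40, 0.22} → pass.
0 of 3 fail.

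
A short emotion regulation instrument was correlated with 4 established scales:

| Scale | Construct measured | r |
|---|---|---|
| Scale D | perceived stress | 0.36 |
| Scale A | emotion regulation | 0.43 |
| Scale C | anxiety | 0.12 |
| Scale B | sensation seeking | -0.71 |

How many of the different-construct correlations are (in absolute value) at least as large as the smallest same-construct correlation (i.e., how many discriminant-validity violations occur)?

Convergent (same construct = emotion regulation): Scale A.
Smallest convergent = 0.43. Discriminant |r|: 0.36, 0.12, 0.71; count ≥ 0.43 → 1.

1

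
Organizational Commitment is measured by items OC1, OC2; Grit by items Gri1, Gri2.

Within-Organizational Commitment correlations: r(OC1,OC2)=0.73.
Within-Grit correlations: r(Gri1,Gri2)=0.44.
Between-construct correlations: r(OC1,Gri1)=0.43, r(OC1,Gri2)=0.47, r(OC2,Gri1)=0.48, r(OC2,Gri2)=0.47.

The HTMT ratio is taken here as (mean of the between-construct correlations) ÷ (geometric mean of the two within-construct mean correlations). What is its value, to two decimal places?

Mean heterotrait r = 1.85/4 = 0.4625.
Mean within-OC = 0.73/1 = 0.7300; mean within-Gri = 0.44/1 = 0.4400.
Geometric mean = √(0.7300 × 0.4400) = 0.5667.
HTMT = 0.4625 / 0.5667 = 0.82.

0.82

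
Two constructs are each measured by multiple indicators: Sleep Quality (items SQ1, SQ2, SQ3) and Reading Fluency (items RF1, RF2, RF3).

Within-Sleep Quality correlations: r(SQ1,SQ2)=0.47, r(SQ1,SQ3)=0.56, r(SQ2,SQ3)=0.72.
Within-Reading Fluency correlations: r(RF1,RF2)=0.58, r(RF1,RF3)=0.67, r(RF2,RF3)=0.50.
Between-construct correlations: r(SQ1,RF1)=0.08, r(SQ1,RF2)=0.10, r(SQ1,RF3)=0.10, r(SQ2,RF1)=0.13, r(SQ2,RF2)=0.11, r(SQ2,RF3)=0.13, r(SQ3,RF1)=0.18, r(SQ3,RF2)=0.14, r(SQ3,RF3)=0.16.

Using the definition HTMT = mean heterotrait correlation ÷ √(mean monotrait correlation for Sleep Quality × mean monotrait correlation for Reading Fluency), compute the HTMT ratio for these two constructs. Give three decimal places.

Mean between = 1.13/9 = 0.1256.
Mean within-SQ = 1.75/3 = 0.5833; mean within-RF = 1.75/3 = 0.5833.
Geometric mean = √(0.5833 × 0.5833) = 0.5833.
HTMT = 0.1256 / 0.5833 = 0.215.

0.215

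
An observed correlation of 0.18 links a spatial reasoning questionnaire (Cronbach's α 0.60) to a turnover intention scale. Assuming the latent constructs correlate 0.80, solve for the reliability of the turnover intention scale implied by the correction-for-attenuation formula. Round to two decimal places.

r_true = r_obs / √(r_xx · r_yy) ⇒ 0.80 = 0.18 / √(0.60 · r_yy).
√(0.60 · r_yy) = 0.18 / 0.80 = 0.2250; 0.60 · r_yy = 0.0506; r_yy = 0.0506 / 0.60 ≈ 0.08.

0.08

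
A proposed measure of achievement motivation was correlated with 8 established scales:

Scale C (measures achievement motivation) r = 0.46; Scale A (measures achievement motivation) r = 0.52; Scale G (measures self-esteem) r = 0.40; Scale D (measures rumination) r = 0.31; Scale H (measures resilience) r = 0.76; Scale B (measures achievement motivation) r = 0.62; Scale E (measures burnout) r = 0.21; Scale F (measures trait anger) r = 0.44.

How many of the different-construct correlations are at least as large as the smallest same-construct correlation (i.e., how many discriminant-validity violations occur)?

Convergent (same construct = achievement motivation): Scale C, Scale A, Scale B.
Smallest convergent = 0.46. Discriminant values: 0.40, 0.31, 0.76, 0.21, 0.44; count ≥ 0.46 → 1.

1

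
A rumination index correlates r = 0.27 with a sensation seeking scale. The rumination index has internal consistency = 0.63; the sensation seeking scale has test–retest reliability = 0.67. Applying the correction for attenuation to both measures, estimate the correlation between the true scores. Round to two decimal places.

r_true = r_obs / √(r_xx · r_yy) = 0.27 / √(0.63 × 0.67) = 0.27 / √0.4221 = 0.27 / 0.6497 ≈ 0.42.

0.42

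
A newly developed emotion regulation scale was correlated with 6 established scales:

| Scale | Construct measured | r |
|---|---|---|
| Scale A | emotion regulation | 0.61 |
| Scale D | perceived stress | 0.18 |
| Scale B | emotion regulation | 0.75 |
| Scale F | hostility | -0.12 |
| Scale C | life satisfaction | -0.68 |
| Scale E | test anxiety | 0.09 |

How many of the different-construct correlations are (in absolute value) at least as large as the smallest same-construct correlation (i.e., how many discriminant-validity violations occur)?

1

Convergent (same construct = emotion regulation): Scale A, Scale B.
Smallest convergent = 0.61. Discriminant |r|: 0.18, 0.12, 0.68, 0.09; count ≥ 0.61 → 1.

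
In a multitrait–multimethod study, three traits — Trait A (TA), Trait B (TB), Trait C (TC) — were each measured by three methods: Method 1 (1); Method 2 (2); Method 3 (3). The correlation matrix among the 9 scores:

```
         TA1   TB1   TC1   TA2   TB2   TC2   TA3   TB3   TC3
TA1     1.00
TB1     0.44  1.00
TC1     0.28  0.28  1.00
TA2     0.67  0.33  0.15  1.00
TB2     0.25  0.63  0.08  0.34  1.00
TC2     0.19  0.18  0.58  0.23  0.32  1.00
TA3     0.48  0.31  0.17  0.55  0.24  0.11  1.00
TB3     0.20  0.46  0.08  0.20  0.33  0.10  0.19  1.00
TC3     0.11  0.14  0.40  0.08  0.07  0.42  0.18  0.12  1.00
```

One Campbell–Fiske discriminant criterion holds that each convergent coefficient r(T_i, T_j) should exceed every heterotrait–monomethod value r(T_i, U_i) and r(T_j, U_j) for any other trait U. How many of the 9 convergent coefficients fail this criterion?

1

Convergent coefficients and their comparison sets:
TA (methods 1·2): 0.67 vs {0.44, 0.34, 0.28, 0.23} → pass.
TA (methods 1·3): 0.48 vs {0.44, 0.19, 0.28, 0.18} → pass.
TA (methods 2·3): 0.55 vs {0.34, 0.19, 0.23, 0.18} → pass.
TB (methods 1·2): 0.63 vs {0.44, 0.34, 0.28, 0.32} → pass.
TB (methods 1·3): 0.46 vs {0.44, 0.19, 0.28, 0.12} → pass.
TB (methods 2·3): 0.33 vs {0.34, 0.19, 0.32, 0.12} → fail.
TC (methods 1·2): 0.58 vs {0.28, 0.23, 0.28, 0.32} → pass.
TC (methods 1·3): 0.40 vs {0.28, 0.18, 0.28, 0.12} → pass.
TC (methods 2·3): 0.42 vs {0.23, 0.18, 0.32, 0.12} → pass.
1 of 9 fail.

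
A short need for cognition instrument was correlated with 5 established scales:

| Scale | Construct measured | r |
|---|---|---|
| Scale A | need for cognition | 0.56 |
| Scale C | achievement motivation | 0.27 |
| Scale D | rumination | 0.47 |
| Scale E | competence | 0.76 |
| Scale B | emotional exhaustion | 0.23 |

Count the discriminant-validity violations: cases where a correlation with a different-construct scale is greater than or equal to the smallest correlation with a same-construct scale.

1

Convergent (same construct = need for cognition): Scale A.
Smallest convergent = 0.56. Discriminant values: 0.27, 0.47, 0.76, 0.23; count ≥ 0.56 → 1.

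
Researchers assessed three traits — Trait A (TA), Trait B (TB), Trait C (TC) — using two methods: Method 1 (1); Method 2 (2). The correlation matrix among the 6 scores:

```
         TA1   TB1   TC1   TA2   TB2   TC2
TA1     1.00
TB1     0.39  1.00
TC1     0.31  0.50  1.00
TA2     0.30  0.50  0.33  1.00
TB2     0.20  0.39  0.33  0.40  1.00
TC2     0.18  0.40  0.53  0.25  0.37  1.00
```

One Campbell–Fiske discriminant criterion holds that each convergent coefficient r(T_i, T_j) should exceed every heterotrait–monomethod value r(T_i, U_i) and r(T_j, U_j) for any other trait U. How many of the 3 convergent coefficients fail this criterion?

2

Convergent coefficients and their comparison sets:
TA (methods 1·2): 0.30 vs {0.39, 0.40, 0.31, 0.25} → fail.
TB (methods 1·2): 0.39 vs {0.39, 0.40, 0.50, 0.37} → fail.
TC (methods 1·2): 0.53 vs {0.31, 0.25, 0.50, 0.37} → pass.
2 of 3 fail.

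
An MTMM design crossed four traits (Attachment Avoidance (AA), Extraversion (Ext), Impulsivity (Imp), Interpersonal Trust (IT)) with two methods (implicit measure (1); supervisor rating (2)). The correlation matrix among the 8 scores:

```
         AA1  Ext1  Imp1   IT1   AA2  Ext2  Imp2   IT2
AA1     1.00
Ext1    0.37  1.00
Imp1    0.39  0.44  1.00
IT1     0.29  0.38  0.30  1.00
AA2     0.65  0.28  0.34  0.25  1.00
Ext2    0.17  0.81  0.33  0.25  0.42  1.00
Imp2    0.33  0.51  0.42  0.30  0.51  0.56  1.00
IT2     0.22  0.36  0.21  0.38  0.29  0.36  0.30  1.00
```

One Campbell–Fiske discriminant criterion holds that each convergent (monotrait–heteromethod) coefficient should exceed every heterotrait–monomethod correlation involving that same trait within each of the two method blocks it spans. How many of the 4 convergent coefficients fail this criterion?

2

Each convergent coefficient versus the relevant comparison correlations:
AA (methods 1·2): 0.65 vs {0.37, 0.42, 0.39, 0.51, 0.29, 0.29} → pass.
Ext (methods 1·2): 0.81 vs {0.37, 0.42, 0.44, 0.56, 0.38, 0.36} → pass.
Imp (methods 1·2): 0.42 vs {0.39, 0.51, 0.44, 0.56, 0.30, 0.30} → fail.
IT (methods 1·2): 0.38 vs {0.29, 0.29, 0.38, 0.36, 0.30, 0.30} → fail.
2 of 4 fail.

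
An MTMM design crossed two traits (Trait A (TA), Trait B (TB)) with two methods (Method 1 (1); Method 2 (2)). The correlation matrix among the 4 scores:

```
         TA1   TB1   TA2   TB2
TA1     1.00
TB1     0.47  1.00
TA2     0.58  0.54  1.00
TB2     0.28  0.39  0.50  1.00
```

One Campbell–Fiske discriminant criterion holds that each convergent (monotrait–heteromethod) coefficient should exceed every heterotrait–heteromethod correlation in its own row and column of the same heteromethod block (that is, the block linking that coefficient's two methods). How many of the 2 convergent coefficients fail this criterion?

1

Checking each validity diagonal entry against its comparison values:
TA (methods 1·2): 0.58 vs {0.28, 0.54} → pass.
TB (methods 1·2): 0.39 vs {0.54, 0.28} → fail.
1 of 2 fail.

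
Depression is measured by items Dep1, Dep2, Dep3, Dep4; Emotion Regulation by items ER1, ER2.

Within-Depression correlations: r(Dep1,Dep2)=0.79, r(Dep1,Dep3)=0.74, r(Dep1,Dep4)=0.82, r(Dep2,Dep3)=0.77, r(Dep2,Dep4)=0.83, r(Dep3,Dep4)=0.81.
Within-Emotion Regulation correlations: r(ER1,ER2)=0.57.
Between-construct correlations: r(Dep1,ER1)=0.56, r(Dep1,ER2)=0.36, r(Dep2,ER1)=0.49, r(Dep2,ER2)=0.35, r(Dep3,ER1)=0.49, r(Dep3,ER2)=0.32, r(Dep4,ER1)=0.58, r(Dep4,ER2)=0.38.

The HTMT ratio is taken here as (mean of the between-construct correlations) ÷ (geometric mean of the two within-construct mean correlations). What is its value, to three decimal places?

Between-construct mean = 3.53/8 = 0.4413.
Mean within-Dep = 4.76/6 = 0.7933; mean within-ER = 0.57/1 = 0.5700.
Geometric mean = √(0.7933 × 0.5700) = 0.6724.
HTMT = 0.4413 / 0.6724 = 0.656.

0.656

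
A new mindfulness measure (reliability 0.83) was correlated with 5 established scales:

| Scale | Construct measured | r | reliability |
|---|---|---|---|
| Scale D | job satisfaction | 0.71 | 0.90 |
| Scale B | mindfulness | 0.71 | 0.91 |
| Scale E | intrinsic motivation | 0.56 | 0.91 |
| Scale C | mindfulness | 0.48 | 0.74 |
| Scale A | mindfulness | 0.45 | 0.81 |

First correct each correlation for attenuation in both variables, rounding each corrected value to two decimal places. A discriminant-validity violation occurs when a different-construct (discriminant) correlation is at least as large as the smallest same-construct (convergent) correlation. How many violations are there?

2

Disattenuated r (r / √(r_scale · r_new)):
  Scale D (disc): 0.71 / √(0.90·0.83) = 0.82
  Scale B (conv): 0.71 / √(0.91·0.83) = 0.82
  Scale E (disc): 0.56 / √(0.91·0.83) = 0.64
  Scale C (conv): 0.48 / √(0.74·0.83) = 0.61
  Scale A (conv): 0.45 / √(0.81·0.83) = 0.55
Smallest convergent = 0.55. Discriminant values: 0.82, 0.64; count ≥ 0.55 → 2.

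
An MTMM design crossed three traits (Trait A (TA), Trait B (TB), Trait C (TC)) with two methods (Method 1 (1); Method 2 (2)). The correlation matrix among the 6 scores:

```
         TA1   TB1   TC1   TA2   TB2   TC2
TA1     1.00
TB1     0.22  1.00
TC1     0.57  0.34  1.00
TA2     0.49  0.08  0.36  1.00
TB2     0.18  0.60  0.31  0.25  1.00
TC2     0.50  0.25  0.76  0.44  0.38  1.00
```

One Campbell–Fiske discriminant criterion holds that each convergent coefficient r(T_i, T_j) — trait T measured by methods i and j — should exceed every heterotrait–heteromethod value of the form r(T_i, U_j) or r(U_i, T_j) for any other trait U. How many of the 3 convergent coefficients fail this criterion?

1

Checking each validity diagonal entry against its comparison values:
TA (methods 1·2): 0.49 vs {0.18, 0.08, 0.50, 0.36} → fail.
TB (methods 1·2): 0.60 vs {0.08, 0.18, 0.25, 0.31} → pass.
TC (methods 1·2): 0.76 vs {0.36, 0.50, 0.31, 0.25} → pass.
1 of 3 fail.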